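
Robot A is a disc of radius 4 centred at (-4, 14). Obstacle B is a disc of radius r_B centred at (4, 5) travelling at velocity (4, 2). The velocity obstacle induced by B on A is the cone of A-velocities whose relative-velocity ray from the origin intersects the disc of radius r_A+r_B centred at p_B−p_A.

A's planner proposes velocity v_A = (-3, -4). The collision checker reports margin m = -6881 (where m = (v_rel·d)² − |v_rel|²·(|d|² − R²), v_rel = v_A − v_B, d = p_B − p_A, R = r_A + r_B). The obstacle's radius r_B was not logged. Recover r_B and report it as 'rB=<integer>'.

m = -6881
d = (8, -9);  v_rel = (-7, -6),  |v_rel|² = 85
v_rel×d = (-7)·(-9) − (-6)·(8) = 111
since m = R²·85 − 111²:  R² = (12321 + -6881) / 85 = 64
R = √64 = 8  ⇒  r_B = 8 − 4 = 4

rB=4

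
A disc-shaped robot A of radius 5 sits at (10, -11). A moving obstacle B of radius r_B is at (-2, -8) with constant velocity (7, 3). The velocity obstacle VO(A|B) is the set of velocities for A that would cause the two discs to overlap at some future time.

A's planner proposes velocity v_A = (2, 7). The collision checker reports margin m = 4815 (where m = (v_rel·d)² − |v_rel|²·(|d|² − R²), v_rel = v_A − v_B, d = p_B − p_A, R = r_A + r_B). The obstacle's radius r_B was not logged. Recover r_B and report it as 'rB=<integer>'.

m = 4815
d = (-12, 3);  v_rel = (-5, 4),  |v_rel|² = 41
v_rel×d = (-5)·(3) − (4)·(-12) = 33
since m = R²·41 − 33²:  R² = (1089 + 4815) / 41 = 144
R = √144 = 12  ⇒  r_B = 12 − 5 = 7

rB=7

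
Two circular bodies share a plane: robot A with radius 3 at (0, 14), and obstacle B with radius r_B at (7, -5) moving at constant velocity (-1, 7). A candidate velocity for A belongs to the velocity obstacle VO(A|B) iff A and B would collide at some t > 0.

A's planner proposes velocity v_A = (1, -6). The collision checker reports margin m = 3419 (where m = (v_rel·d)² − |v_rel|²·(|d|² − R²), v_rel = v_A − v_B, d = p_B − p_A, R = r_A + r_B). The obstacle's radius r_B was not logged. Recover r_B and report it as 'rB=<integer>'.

m = 3419
d = (7, -19);  v_rel = (2, -13),  |v_rel|² = 173
v_rel×d = (2)·(-19) − (-13)·(7) = 53
since m = R²·173 − 53²:  R² = (2809 + 3419) / 173 = 36
R = √36 = 6  ⇒  r_B = 6 − 3 = 3

rB=3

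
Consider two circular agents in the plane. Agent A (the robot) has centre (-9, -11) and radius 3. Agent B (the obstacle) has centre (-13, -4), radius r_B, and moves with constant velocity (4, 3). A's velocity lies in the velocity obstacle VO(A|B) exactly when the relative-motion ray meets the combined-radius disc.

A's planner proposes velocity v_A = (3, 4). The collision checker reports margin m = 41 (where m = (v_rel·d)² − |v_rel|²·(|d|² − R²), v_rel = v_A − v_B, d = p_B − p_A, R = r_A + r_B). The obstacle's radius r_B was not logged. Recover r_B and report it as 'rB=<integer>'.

m = 41
d = (-4, 7);  v_rel = (-1, 1),  |v_rel|² = 2
v_rel×d = (-1)·(7) − (1)·(-4) = -3
since m = R²·2 − (-3)²:  R² = (9 + 41) / 2 = 25
R = √25 = 5  ⇒  r_B = 5 − 3 = 2

rB=2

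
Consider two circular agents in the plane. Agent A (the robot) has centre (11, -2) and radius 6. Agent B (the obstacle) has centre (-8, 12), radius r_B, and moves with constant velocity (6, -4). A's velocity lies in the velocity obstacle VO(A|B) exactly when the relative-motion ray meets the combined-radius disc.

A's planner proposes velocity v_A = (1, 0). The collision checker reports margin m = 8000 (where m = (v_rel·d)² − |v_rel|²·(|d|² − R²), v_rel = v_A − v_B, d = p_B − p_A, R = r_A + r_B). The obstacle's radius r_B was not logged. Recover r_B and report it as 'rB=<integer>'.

m = 8000
d = (-19, 14);  v_rel = (-5, 4),  |v_rel|² = 41
v_rel×d = (-5)·(14) − (4)·(-19) = 6
since m = R²·41 − 6²:  R² = (36 + 8000) / 41 = 196
R = √196 = 14  ⇒  r_B = 14 − 6 = 8

rB=8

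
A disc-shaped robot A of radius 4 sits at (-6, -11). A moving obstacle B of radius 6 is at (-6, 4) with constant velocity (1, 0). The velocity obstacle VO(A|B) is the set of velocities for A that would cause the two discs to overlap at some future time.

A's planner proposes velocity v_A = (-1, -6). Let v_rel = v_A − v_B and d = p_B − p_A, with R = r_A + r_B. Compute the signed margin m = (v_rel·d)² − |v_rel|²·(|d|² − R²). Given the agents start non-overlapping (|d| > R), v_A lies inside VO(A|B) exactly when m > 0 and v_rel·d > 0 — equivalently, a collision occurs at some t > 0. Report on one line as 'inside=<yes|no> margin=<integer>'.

d = (0, 15),  |d|² = 225;  R = 4+6 = 10,  c = 225−10² = 125
v_rel = (-2, -6),  |v_rel|² = 40;  v_rel·d = (-2)·(0) + (-6)·(15) = -90
40·t² + 180·t + 125 = 0  ⇒  m = (-90)² − 40·125 = 3100
m = 3100 > 0,  v_rel·d = -90 < 0  ⇒  outside

inside=no margin=3100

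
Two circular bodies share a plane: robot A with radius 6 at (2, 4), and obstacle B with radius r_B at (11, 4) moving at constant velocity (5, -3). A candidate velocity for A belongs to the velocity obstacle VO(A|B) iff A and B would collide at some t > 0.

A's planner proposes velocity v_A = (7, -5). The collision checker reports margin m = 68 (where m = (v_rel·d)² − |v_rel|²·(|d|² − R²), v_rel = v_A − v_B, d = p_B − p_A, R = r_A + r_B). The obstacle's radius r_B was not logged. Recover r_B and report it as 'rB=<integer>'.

m = 68
d = (9, 0);  v_rel = (2, -2),  |v_rel|² = 8
v_rel×d = (2)·(0) − (-2)·(9) = 18
since m = R²·8 − 18²:  R² = (324 + 68) / 8 = 49
R = √49 = 7  ⇒  r_B = 7 − 6 = 1

rB=1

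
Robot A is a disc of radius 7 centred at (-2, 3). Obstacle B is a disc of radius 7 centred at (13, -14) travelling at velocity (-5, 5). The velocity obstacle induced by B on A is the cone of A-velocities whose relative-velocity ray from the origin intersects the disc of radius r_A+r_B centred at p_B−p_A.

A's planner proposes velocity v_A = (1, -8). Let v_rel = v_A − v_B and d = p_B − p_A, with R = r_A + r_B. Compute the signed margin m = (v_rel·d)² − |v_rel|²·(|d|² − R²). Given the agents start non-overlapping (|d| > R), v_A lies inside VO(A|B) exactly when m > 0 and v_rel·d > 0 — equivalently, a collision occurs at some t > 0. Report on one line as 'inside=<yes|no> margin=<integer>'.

d = (15, -17),  |d|² = 514;  R = 7+7 = 14,  c = 514−14² = 318
v_rel = (6, -13),  |v_rel|² = 205;  v_rel·d = (6)·(15) + (-13)·(-17) = 311
205·t² − 622·t + 318 = 0  ⇒  m = 311² − 205·318 = 31531
m = 31531 > 0,  v_rel·d = 311 > 0  ⇒  inside

inside=yes margin=31531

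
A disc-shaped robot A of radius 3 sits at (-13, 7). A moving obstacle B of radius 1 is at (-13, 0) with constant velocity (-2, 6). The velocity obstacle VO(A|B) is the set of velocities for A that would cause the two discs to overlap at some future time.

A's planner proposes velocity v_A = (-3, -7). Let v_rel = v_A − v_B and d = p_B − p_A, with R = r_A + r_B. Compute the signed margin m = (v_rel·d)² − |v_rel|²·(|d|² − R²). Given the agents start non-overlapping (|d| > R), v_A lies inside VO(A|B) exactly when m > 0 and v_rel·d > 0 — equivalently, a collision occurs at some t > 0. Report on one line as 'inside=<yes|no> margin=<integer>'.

d = (0, -7),  |d|² = 49;  R = 3+1 = 4,  c = 49−4² = 33
v_rel = (-1, -13),  |v_rel|² = 170;  v_rel·d = (-1)·(0) + (-13)·(-7) = 91
170·t² − 182·t + 33 = 0  ⇒  m = 91² − 170·33 = 2671
m = 2671 > 0,  v_rel·d = 91 > 0  ⇒  inside

inside=yes margin=2671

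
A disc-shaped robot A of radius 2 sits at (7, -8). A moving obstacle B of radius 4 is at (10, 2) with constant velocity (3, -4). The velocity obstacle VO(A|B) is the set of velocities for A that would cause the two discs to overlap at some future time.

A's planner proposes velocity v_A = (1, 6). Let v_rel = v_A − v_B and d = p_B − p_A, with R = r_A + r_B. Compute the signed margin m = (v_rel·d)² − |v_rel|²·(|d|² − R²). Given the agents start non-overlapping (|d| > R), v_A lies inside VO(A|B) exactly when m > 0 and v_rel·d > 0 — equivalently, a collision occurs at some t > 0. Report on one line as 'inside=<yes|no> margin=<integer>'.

d = (3, 10),  |d|² = 109;  R = 2+4 = 6,  c = 109−6² = 73
v_rel = (-2, 10),  |v_rel|² = 104;  v_rel·d = (-2)·(3) + (10)·(10) = 94
104·t² − 188·t + 73 = 0  ⇒  m = 94² − 104·73 = 1244
m = 1244 > 0,  v_rel·d = 94 > 0  ⇒  inside

inside=yes margin=1244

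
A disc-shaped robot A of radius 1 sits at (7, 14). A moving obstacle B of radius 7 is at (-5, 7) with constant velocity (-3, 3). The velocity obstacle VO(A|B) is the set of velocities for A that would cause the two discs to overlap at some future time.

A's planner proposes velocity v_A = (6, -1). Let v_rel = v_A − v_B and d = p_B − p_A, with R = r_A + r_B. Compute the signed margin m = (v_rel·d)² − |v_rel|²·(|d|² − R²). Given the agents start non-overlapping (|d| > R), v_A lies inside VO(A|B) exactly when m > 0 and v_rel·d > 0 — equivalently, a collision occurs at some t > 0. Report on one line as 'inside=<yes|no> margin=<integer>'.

d = (-12, -7),  |d|² = 193;  R = 1+7 = 8,  c = 193−8² = 129
v_rel = (9, -4),  |v_rel|² = 97;  v_rel·d = (9)·(-12) + (-4)·(-7) = -80
97·t² + 160·t + 129 = 0  ⇒  m = (-80)² − 97·129 = -6113
m = -6113 < 0,  v_rel·d = -80 < 0  ⇒  outside

inside=no margin=-6113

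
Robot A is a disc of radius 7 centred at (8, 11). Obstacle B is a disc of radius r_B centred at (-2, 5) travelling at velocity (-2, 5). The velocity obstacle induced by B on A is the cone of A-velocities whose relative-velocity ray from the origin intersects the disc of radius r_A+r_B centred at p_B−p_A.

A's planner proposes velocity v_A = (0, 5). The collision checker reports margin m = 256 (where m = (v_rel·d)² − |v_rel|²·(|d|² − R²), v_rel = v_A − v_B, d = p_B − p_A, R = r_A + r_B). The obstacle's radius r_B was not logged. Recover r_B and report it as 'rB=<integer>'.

m = 256
d = (-10, -6);  v_rel = (2, 0),  |v_rel|² = 4
v_rel×d = (2)·(-6) − (0)·(-10) = -12
since m = R²·4 − (-12)²:  R² = (144 + 256) / 4 = 100
R = √100 = 10  ⇒  r_B = 10 − 7 = 3

rB=3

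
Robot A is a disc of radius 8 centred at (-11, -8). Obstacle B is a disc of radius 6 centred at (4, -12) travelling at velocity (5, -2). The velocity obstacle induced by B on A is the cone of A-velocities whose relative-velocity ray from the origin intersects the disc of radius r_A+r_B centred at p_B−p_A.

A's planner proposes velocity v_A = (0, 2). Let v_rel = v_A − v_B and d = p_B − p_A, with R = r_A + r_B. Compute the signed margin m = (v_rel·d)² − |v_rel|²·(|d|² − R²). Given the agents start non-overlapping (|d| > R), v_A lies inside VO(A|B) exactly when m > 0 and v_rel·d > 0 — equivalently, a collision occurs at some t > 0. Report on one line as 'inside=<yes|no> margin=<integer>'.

d = (15, -4),  |d|² = 241;  R = 8+6 = 14,  c = 241−14² = 45
v_rel = (-5, 4),  |v_rel|² = 41;  v_rel·d = (-5)·(15) + (4)·(-4) = -91
41·t² + 182·t + 45 = 0  ⇒  m = (-91)² − 41·45 = 6436
m = 6436 > 0,  v_rel·d = -91 < 0  ⇒  outside

inside=no margin=6436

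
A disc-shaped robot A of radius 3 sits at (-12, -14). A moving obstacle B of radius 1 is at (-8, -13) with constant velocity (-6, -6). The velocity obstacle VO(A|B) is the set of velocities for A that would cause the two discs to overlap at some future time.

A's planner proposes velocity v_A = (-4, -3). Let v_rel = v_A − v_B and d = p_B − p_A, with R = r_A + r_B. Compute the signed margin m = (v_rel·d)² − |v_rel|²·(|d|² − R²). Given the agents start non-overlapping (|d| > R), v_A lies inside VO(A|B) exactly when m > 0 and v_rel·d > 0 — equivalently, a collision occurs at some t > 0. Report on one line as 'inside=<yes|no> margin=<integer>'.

d = (4, 1),  |d|² = 17;  R = 3+1 = 4,  c = 17−4² = 1
v_rel = (2, 3),  |v_rel|² = 13;  v_rel·d = (2)·(4) + (3)·(1) = 11
13·t² − 22·t + 1 = 0  ⇒  m = 11² − 13·1 = 108
m = 108 > 0,  v_rel·d = 11 > 0  ⇒  inside

inside=yes margin=108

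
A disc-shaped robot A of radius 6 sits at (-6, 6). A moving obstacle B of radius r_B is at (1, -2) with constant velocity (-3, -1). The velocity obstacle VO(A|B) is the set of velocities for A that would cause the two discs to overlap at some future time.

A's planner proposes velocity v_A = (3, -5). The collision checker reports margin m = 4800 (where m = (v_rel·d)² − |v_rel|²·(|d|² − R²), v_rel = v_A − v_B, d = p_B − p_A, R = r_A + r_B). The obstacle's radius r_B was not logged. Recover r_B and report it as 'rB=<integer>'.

m = 4800
d = (7, -8);  v_rel = (6, -4),  |v_rel|² = 52
v_rel×d = (6)·(-8) − (-4)·(7) = -20
since m = R²·52 − (-20)²:  R² = (400 + 4800) / 52 = 100
R = √100 = 10  ⇒  r_B = 10 − 6 = 4

rB=4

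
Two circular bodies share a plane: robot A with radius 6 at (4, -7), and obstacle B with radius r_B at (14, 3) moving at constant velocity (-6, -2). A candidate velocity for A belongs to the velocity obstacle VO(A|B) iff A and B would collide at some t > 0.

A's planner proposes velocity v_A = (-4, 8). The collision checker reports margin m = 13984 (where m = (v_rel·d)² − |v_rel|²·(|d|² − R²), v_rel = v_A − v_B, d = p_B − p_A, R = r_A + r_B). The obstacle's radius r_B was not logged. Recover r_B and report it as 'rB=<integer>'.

m = 13984
d = (10, 10);  v_rel = (2, 10),  |v_rel|² = 104
v_rel×d = (2)·(10) − (10)·(10) = -80
since m = R²·104 − (-80)²:  R² = (6400 + 13984) / 104 = 196
R = √196 = 14  ⇒  r_B = 14 − 6 = 8

rB=8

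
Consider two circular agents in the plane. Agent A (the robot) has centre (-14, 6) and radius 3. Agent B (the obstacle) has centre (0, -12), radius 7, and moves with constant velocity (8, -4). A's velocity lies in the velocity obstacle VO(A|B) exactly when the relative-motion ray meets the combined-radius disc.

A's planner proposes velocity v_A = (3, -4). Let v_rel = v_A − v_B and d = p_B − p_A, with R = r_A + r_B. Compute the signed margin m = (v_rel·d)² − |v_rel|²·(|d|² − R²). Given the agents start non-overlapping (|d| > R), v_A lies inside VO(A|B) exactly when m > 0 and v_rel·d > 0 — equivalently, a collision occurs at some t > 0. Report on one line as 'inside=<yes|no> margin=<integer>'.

d = (14, -18),  |d|² = 520;  R = 3+7 = 10,  c = 520−10² = 420
v_rel = (-5, 0),  |v_rel|² = 25;  v_rel·d = (-5)·(14) + (0)·(-18) = -70
25·t² + 140·t + 420 = 0  ⇒  m = (-70)² − 25·420 = -5600
m = -5600 < 0,  v_rel·d = -70 < 0  ⇒  outside

inside=no margin=-5600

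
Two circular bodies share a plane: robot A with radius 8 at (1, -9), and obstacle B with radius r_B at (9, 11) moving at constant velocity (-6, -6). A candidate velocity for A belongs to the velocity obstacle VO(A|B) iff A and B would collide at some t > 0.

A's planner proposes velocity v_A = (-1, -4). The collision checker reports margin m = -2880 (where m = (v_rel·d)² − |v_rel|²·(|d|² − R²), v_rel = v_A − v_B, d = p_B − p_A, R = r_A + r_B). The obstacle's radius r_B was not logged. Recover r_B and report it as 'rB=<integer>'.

m = -2880
d = (8, 20);  v_rel = (5, 2),  |v_rel|² = 29
v_rel×d = (5)·(20) − (2)·(8) = 84
since m = R²·29 − 84²:  R² = (7056 + -2880) / 29 = 144
R = √144 = 12  ⇒  r_B = 12 − 8 = 4

rB=4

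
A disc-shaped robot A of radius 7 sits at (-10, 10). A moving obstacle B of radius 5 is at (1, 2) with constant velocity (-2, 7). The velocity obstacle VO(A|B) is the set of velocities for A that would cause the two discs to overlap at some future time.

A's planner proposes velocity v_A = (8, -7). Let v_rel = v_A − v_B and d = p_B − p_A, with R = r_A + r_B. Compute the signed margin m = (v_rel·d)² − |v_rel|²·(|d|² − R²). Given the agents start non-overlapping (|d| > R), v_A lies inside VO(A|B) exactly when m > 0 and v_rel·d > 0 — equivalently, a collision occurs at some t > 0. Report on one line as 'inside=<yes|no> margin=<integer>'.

d = (11, -8),  |d|² = 185;  R = 7+5 = 12,  c = 185−12² = 41
v_rel = (10, -14),  |v_rel|² = 296;  v_rel·d = (10)·(11) + (-14)·(-8) = 222
296·t² − 444·t + 41 = 0  ⇒  m = 222² − 296·41 = 37148
m = 37148 > 0,  v_rel·d = 222 > 0  ⇒  inside

inside=yes margin=37148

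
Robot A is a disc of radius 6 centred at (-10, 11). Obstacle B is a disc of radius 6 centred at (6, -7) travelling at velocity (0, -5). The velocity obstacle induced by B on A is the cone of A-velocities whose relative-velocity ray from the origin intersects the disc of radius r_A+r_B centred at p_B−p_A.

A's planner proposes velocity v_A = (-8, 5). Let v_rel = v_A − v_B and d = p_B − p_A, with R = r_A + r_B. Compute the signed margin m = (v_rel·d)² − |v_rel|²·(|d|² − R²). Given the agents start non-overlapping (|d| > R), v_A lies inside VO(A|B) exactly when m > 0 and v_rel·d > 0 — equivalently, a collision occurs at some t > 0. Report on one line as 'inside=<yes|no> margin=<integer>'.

d = (16, -18),  |d|² = 580;  R = 6+6 = 12,  c = 580−12² = 436
v_rel = (-8, 10),  |v_rel|² = 164;  v_rel·d = (-8)·(16) + (10)·(-18) = -308
164·t² + 616·t + 436 = 0  ⇒  m = (-308)² − 164·436 = 23360
m = 23360 > 0,  v_rel·d = -308 < 0  ⇒  outside

inside=no margin=23360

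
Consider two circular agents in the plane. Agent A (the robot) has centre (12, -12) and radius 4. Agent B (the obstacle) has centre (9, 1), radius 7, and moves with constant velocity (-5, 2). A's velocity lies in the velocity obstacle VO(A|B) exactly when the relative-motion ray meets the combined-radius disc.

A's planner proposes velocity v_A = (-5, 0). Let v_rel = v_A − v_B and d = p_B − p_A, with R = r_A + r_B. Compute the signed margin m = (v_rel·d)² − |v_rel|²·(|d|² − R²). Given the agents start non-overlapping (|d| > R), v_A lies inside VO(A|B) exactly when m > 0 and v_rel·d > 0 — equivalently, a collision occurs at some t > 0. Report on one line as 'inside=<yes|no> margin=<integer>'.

d = (-3, 13),  |d|² = 178;  R = 4+7 = 11,  c = 178−11² = 57
v_rel = (0, -2),  |v_rel|² = 4;  v_rel·d = (0)·(-3) + (-2)·(13) = -26
4·t² + 52·t + 57 = 0  ⇒  m = (-26)² − 4·57 = 448
m = 448 > 0,  v_rel·d = -26 < 0  ⇒  outside

inside=no margin=448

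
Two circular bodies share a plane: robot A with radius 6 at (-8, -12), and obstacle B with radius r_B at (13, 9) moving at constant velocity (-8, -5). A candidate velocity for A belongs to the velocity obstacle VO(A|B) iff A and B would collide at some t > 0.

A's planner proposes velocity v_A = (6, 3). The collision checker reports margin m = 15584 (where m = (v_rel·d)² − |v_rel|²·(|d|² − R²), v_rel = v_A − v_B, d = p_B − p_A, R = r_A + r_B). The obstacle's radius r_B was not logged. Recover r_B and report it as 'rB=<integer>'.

m = 15584
d = (21, 21);  v_rel = (14, 8),  |v_rel|² = 260
v_rel×d = (14)·(21) − (8)·(21) = 126
since m = R²·260 − 126²:  R² = (15876 + 15584) / 260 = 121
R = √121 = 11  ⇒  r_B = 11 − 6 = 5

rB=5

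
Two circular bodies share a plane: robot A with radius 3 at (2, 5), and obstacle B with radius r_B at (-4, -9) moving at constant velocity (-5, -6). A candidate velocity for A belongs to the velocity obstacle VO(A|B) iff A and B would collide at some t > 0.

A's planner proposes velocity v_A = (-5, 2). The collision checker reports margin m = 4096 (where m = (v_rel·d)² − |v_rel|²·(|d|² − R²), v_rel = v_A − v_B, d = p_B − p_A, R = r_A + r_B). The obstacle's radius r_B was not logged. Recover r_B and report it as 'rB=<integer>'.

m = 4096
d = (-6, -14);  v_rel = (0, 8),  |v_rel|² = 64
v_rel×d = (0)·(-14) − (8)·(-6) = 48
since m = R²·64 − 48²:  R² = (2304 + 4096) / 64 = 100
R = √100 = 10  ⇒  r_B = 10 − 3 = 7

rB=7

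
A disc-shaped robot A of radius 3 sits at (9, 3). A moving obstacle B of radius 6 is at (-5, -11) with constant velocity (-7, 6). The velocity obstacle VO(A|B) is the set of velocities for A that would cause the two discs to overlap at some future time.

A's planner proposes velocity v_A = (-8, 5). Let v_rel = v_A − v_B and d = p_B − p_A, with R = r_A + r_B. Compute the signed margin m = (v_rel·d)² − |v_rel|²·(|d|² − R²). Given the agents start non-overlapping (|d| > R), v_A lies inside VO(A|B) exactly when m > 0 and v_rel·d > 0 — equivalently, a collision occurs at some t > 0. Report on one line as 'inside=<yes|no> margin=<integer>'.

d = (-14, -14),  |d|² = 392;  R = 3+6 = 9,  c = 392−9² = 311
v_rel = (-1, -1),  |v_rel|² = 2;  v_rel·d = (-1)·(-14) + (-1)·(-14) = 28
2·t² − 56·t + 311 = 0  ⇒  m = 28² − 2·311 = 162
m = 162 > 0,  v_rel·d = 28 > 0  ⇒  inside

inside=yes margin=162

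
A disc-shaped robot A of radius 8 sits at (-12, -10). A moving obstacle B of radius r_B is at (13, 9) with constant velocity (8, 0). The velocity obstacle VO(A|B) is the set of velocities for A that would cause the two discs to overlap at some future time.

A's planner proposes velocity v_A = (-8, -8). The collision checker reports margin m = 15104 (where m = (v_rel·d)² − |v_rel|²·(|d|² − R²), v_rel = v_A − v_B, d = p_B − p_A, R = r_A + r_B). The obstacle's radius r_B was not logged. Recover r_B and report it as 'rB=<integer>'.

m = 15104
d = (25, 19);  v_rel = (-16, -8),  |v_rel|² = 320
v_rel×d = (-16)·(19) − (-8)·(25) = -104
since m = R²·320 − (-104)²:  R² = (10816 + 15104) / 320 = 81
R = √81 = 9  ⇒  r_B = 9 − 8 = 1

rB=1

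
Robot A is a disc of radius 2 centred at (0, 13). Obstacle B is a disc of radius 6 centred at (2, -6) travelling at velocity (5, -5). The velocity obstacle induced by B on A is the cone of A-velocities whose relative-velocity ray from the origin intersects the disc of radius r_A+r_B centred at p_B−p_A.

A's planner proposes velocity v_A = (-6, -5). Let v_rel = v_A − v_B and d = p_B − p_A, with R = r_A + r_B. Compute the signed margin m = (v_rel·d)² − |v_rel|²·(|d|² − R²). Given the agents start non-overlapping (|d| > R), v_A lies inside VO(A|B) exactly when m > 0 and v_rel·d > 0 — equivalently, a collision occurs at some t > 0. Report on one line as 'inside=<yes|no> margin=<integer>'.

d = (2, -19),  |d|² = 365;  R = 2+6 = 8,  c = 365−8² = 301
v_rel = (-11, 0),  |v_rel|² = 121;  v_rel·d = (-11)·(2) + (0)·(-19) = -22
121·t² + 44·t + 301 = 0  ⇒  m = (-22)² − 121·301 = -35937
m = -35937 < 0,  v_rel·d = -22 < 0  ⇒  outside

inside=no margin=-35937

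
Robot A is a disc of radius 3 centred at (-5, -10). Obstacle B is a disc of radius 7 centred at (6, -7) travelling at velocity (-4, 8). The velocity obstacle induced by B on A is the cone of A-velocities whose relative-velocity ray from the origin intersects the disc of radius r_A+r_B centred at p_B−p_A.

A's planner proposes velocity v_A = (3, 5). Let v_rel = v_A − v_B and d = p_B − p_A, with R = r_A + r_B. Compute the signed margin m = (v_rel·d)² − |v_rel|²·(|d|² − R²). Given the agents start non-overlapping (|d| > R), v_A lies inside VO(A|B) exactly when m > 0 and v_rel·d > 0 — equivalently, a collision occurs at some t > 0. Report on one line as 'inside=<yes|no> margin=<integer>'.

d = (11, 3),  |d|² = 130;  R = 3+7 = 10,  c = 130−10² = 30
v_rel = (7, -3),  |v_rel|² = 58;  v_rel·d = (7)·(11) + (-3)·(3) = 68
58·t² − 136·t + 30 = 0  ⇒  m = 68² − 58·30 = 2884
m = 2884 > 0,  v_rel·d = 68 > 0  ⇒  inside

inside=yes margin=2884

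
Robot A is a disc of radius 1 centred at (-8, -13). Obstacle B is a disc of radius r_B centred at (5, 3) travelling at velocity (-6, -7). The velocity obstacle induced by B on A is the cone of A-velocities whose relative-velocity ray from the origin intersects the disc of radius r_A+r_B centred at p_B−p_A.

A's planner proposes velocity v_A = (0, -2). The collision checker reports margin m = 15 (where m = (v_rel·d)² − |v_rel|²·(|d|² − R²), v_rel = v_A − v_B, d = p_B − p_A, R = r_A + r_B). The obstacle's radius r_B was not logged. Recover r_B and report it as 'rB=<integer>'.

m = 15
d = (13, 16);  v_rel = (6, 5),  |v_rel|² = 61
v_rel×d = (6)·(16) − (5)·(13) = 31
since m = R²·61 − 31²:  R² = (961 + 15) / 61 = 16
R = √16 = 4  ⇒  r_B = 4 − 1 = 3

rB=3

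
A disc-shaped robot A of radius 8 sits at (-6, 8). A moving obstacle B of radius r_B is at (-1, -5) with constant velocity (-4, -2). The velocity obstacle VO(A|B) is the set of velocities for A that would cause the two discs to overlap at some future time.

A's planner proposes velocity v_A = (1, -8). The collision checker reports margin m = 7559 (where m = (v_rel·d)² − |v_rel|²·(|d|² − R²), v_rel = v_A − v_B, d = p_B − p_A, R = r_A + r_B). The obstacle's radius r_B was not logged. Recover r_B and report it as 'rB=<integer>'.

m = 7559
d = (5, -13);  v_rel = (5, -6),  |v_rel|² = 61
v_rel×d = (5)·(-13) − (-6)·(5) = -35
since m = R²·61 − (-35)²:  R² = (1225 + 7559) / 61 = 144
R = √144 = 12  ⇒  r_B = 12 − 8 = 4

rB=4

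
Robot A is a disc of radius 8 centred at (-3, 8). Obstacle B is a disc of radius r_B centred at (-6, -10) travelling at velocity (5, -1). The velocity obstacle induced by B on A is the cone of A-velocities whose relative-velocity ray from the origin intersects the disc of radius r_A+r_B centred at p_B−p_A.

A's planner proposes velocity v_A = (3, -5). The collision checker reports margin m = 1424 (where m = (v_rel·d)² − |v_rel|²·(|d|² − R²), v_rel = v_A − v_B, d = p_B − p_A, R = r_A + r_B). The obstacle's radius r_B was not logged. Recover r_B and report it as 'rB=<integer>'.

m = 1424
d = (-3, -18);  v_rel = (-2, -4),  |v_rel|² = 20
v_rel×d = (-2)·(-18) − (-4)·(-3) = 24
since m = R²·20 − 24²:  R² = (576 + 1424) / 20 = 100
R = √100 = 10  ⇒  r_B = 10 − 8 = 2

rB=2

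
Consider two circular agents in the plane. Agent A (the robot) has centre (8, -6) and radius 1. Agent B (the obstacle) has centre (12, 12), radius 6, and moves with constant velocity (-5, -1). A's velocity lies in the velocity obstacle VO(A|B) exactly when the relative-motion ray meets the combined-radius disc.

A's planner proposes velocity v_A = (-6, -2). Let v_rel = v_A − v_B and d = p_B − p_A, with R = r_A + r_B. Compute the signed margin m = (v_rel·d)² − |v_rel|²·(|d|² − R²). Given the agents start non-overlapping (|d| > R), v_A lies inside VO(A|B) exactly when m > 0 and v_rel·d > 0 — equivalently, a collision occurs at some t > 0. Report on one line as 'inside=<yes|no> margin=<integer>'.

d = (4, 18),  |d|² = 340;  R = 1+6 = 7,  c = 340−7² = 291
v_rel = (-1, -1),  |v_rel|² = 2;  v_rel·d = (-1)·(4) + (-1)·(18) = -22
2·t² + 44·t + 291 = 0  ⇒  m = (-22)² − 2·291 = -98
m = -98 < 0,  v_rel·d = -22 < 0  ⇒  outside

inside=no margin=-98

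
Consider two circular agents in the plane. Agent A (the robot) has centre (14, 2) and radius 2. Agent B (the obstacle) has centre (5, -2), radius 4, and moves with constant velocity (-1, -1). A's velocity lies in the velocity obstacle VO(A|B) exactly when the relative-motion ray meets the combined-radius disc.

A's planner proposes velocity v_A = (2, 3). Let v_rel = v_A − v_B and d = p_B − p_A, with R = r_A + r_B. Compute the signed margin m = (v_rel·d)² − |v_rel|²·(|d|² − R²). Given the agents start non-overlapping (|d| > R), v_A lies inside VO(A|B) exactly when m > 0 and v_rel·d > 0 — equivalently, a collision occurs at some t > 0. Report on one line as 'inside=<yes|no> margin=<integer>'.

d = (-9, -4),  |d|² = 97;  R = 2+4 = 6,  c = 97−6² = 61
v_rel = (3, 4),  |v_rel|² = 25;  v_rel·d = (3)·(-9) + (4)·(-4) = -43
25·t² + 86·t + 61 = 0  ⇒  m = (-43)² − 25·61 = 324
m = 324 > 0,  v_rel·d = -43 < 0  ⇒  outside

inside=no margin=324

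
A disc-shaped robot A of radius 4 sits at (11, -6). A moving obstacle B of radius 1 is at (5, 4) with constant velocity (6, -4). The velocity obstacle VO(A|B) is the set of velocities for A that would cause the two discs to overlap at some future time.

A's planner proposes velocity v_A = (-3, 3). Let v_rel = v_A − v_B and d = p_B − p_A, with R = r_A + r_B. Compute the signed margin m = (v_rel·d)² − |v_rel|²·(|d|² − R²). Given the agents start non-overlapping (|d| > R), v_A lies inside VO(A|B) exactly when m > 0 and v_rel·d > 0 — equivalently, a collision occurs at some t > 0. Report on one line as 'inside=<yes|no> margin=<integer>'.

d = (-6, 10),  |d|² = 136;  R = 4+1 = 5,  c = 136−5² = 111
v_rel = (-9, 7),  |v_rel|² = 130;  v_rel·d = (-9)·(-6) + (7)·(10) = 124
130·t² − 248·t + 111 = 0  ⇒  m = 124² − 130·111 = 946
m = 946 > 0,  v_rel·d = 124 > 0  ⇒  inside

inside=yes margin=946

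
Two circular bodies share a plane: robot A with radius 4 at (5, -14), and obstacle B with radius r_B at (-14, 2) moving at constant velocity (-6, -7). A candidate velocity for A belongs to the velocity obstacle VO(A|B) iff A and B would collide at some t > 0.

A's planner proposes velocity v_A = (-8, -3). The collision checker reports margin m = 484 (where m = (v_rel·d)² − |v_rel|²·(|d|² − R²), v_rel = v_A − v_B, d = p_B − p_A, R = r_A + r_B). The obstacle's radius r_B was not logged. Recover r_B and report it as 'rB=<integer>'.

m = 484
d = (-19, 16);  v_rel = (-2, 4),  |v_rel|² = 20
v_rel×d = (-2)·(16) − (4)·(-19) = 44
since m = R²·20 − 44²:  R² = (1936 + 484) / 20 = 121
R = √121 = 11  ⇒  r_B = 11 − 4 = 7

rB=7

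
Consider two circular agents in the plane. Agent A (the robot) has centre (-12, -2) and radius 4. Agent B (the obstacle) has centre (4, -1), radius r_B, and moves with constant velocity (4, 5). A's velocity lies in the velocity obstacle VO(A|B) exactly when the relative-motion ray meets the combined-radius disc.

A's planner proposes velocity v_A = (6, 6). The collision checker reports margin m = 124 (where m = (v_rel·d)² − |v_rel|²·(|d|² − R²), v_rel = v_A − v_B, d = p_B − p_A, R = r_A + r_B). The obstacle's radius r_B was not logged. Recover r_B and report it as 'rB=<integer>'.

m = 124
d = (16, 1);  v_rel = (2, 1),  |v_rel|² = 5
v_rel×d = (2)·(1) − (1)·(16) = -14
since m = R²·5 − (-14)²:  R² = (196 + 124) / 5 = 64
R = √64 = 8  ⇒  r_B = 8 − 4 = 4

rB=4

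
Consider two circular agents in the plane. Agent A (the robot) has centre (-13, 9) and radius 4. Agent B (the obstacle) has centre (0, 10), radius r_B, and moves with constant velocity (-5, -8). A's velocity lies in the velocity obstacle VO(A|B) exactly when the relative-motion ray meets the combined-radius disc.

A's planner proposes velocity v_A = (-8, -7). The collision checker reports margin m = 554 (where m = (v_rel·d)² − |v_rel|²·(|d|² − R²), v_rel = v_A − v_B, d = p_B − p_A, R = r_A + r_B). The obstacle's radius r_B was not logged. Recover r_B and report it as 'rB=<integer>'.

m = 554
d = (13, 1);  v_rel = (-3, 1),  |v_rel|² = 10
v_rel×d = (-3)·(1) − (1)·(13) = -16
since m = R²·10 − (-16)²:  R² = (256 + 554) / 10 = 81
R = √81 = 9  ⇒  r_B = 9 − 4 = 5

rB=5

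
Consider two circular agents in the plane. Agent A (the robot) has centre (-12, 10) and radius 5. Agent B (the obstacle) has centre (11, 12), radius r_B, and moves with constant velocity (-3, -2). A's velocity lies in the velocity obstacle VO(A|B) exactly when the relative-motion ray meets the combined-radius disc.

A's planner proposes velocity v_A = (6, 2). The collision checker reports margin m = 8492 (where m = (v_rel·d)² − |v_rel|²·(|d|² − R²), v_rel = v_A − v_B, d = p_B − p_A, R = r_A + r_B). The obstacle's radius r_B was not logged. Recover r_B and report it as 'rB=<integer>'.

m = 8492
d = (23, 2);  v_rel = (9, 4),  |v_rel|² = 97
v_rel×d = (9)·(2) − (4)·(23) = -74
since m = R²·97 − (-74)²:  R² = (5476 + 8492) / 97 = 144
R = √144 = 12  ⇒  r_B = 12 − 5 = 7

rB=7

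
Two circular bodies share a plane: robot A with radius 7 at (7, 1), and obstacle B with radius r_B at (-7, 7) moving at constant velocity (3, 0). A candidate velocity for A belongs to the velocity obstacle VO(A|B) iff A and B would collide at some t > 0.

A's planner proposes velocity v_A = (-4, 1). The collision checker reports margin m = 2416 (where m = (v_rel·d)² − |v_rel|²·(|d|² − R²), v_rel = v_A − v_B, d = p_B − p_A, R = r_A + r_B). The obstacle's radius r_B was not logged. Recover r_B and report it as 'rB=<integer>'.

m = 2416
d = (-14, 6);  v_rel = (-7, 1),  |v_rel|² = 50
v_rel×d = (-7)·(6) − (1)·(-14) = -28
since m = R²·50 − (-28)²:  R² = (784 + 2416) / 50 = 64
R = √64 = 8  ⇒  r_B = 8 − 7 = 1

rB=1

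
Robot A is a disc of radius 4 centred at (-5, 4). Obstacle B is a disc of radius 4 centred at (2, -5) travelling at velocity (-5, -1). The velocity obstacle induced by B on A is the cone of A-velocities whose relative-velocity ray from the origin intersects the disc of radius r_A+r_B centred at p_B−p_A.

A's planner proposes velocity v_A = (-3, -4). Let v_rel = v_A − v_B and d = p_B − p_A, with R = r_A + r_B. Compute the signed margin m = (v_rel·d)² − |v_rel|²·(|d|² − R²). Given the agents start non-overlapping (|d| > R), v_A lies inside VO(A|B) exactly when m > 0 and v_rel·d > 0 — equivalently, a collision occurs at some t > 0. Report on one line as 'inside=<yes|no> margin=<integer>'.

d = (7, -9),  |d|² = 130;  R = 4+4 = 8,  c = 130−8² = 66
v_rel = (2, -3),  |v_rel|² = 13;  v_rel·d = (2)·(7) + (-3)·(-9) = 41
13·t² − 82·t + 66 = 0  ⇒  m = 41² − 13·66 = 823
m = 823 > 0,  v_rel·d = 41 > 0  ⇒  inside

inside=yes margin=823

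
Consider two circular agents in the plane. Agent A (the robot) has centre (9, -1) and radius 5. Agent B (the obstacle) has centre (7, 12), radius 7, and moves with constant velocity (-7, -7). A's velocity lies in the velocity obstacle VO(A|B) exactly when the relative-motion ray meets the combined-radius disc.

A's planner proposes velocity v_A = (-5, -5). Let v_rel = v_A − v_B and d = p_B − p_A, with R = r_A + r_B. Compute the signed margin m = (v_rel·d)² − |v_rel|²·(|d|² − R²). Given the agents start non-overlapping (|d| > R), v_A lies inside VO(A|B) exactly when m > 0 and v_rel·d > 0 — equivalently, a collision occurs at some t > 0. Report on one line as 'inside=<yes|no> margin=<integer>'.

d = (-2, 13),  |d|² = 173;  R = 5+7 = 12,  c = 173−12² = 29
v_rel = (2, 2),  |v_rel|² = 8;  v_rel·d = (2)·(-2) + (2)·(13) = 22
8·t² − 44·t + 29 = 0  ⇒  m = 22² − 8·29 = 252
m = 252 > 0,  v_rel·d = 22 > 0  ⇒  inside

inside=yes margin=252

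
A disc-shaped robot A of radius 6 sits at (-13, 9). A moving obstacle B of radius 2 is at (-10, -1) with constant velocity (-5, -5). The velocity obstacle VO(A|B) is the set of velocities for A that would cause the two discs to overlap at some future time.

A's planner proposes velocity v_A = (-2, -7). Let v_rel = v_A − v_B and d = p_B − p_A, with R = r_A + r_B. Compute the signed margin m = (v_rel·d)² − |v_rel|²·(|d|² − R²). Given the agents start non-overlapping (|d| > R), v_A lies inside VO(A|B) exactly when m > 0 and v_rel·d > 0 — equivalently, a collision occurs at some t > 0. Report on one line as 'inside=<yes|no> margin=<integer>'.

d = (3, -10),  |d|² = 109;  R = 6+2 = 8,  c = 109−8² = 45
v_rel = (3, -2),  |v_rel|² = 13;  v_rel·d = (3)·(3) + (-2)·(-10) = 29
13·t² − 58·t + 45 = 0  ⇒  m = 29² − 13·45 = 256
m = 256 > 0,  v_rel·d = 29 > 0  ⇒  inside

inside=yes margin=256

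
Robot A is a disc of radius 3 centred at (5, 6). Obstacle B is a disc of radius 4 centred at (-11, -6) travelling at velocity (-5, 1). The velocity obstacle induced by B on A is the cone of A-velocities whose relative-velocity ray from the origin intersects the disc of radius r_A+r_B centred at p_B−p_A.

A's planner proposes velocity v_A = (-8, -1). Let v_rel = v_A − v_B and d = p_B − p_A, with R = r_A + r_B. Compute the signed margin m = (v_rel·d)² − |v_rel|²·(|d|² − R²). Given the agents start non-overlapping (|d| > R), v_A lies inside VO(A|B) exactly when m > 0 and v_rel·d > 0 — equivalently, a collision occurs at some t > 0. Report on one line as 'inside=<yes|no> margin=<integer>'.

d = (-16, -12),  |d|² = 400;  R = 3+4 = 7,  c = 400−7² = 351
v_rel = (-3, -2),  |v_rel|² = 13;  v_rel·d = (-3)·(-16) + (-2)·(-12) = 72
13·t² − 144·t + 351 = 0  ⇒  m = 72² − 13·351 = 621
m = 621 > 0,  v_rel·d = 72 > 0  ⇒  inside

inside=yes margin=621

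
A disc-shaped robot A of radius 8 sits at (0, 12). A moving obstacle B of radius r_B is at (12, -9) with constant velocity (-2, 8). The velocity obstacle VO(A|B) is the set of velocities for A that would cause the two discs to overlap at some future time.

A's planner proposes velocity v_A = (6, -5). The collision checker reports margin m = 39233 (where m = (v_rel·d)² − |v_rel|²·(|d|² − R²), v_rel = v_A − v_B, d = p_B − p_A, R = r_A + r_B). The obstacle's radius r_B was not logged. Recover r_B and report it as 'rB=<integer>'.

m = 39233
d = (12, -21);  v_rel = (8, -13),  |v_rel|² = 233
v_rel×d = (8)·(-21) − (-13)·(12) = -12
since m = R²·233 − (-12)²:  R² = (144 + 39233) / 233 = 169
R = √169 = 13  ⇒  r_B = 13 − 8 = 5

rB=5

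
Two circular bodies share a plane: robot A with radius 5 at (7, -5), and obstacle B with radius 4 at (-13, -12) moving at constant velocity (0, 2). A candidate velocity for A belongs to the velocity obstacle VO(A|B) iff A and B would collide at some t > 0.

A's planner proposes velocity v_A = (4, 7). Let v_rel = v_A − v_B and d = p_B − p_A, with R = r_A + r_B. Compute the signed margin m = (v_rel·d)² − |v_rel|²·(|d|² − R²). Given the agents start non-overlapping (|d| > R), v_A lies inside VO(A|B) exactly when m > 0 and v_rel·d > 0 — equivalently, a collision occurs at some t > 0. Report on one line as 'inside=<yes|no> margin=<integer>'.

d = (-20, -7),  |d|² = 449;  R = 5+4 = 9,  c = 449−9² = 368
v_rel = (4, 5),  |v_rel|² = 41;  v_rel·d = (4)·(-20) + (5)·(-7) = -115
41·t² + 230·t + 368 = 0  ⇒  m = (-115)² − 41·368 = -1863
m = -1863 < 0,  v_rel·d = -115 < 0  ⇒  outside

inside=no margin=-1863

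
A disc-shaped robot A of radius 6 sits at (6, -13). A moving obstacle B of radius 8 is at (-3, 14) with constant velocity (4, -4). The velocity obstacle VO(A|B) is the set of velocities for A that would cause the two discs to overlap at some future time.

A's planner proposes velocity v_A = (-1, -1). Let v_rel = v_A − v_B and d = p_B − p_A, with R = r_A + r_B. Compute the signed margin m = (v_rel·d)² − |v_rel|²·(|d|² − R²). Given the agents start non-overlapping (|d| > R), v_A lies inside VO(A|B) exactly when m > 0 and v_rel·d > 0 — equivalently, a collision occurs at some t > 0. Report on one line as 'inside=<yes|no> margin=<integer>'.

d = (-9, 27),  |d|² = 810;  R = 6+8 = 14,  c = 810−14² = 614
v_rel = (-5, 3),  |v_rel|² = 34;  v_rel·d = (-5)·(-9) + (3)·(27) = 126
34·t² − 252·t + 614 = 0  ⇒  m = 126² − 34·614 = -5000
m = -5000 < 0,  v_rel·d = 126 > 0  ⇒  outside

inside=no margin=-5000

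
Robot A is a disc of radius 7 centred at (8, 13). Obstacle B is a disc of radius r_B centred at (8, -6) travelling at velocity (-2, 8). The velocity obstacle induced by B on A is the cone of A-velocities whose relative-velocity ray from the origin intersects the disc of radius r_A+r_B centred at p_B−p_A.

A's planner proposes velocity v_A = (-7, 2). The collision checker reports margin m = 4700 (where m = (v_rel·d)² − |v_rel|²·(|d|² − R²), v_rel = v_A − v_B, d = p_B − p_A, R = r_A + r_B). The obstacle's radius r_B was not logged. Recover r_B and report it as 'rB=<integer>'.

m = 4700
d = (0, -19);  v_rel = (-5, -6),  |v_rel|² = 61
v_rel×d = (-5)·(-19) − (-6)·(0) = 95
since m = R²·61 − 95²:  R² = (9025 + 4700) / 61 = 225
R = √225 = 15  ⇒  r_B = 15 − 7 = 8

rB=8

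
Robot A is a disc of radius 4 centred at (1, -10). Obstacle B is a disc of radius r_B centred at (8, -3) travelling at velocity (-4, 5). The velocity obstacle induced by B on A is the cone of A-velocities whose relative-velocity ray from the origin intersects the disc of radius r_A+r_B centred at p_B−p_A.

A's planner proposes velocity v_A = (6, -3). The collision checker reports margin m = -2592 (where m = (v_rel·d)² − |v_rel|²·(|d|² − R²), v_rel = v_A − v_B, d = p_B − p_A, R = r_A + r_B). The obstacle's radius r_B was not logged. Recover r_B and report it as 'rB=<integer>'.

m = -2592
d = (7, 7);  v_rel = (10, -8),  |v_rel|² = 164
v_rel×d = (10)·(7) − (-8)·(7) = 126
since m = R²·164 − 126²:  R² = (15876 + -2592) / 164 = 81
R = √81 = 9  ⇒  r_B = 9 − 4 = 5

rB=5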